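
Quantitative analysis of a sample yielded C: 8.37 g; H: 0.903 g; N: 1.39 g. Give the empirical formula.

C7H9N

C: 8.37 g ÷ 12.01 g/mol = 0.6969 mol
H: 0.903 g ÷ 1.008 g/mol = 0.8958 mol
N: 1.39 g ÷ 14.01 g/mol = 0.09921 mol
Ratios (÷ 0.09921): C 7.024, H 9.029, N 1.000
Ratio ≈ 7:9:1, so the empirical formula is C7H9N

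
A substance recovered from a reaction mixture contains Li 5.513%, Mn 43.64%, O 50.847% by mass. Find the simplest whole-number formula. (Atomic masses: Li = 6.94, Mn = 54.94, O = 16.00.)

Assume 100 g: 5.513 g Li, 43.64 g Mn, 50.847 g O.
Li: 5.513 g ÷ 6.94 g/mol = 0.7944 mol
Mn: 43.64 g ÷ 54.94 g/mol = 0.7943 mol
O: 50.847 g ÷ 16.00 g/mol = 3.178 mol
Divide by the smallest (0.7943 mol Mn): Li 1.000, Mn 1.000, O 4.001
→ LiMnO4

LiMnO4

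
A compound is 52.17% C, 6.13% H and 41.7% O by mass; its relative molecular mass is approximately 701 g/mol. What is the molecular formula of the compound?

C30H42O18

Assume 100 g: 52.17 g C, 6.13 g H, 41.7 g O.
Moles — C: 52.17 / 12.01 = 4.344 mol; H: 6.13 / 1.008 = 6.081 mol; O: 41.7 / 16.00 = 2.606 mol
Smallest is O at 2.606 mol; normalising gives C 1.667, H 2.333, O 1.000
×3: C 5.00, H 7.00, O 3.00 → C5H7O3
Empirical-formula mass = 115.11 g/mol
n = 701 / 115.11 = 6.09 ≈ 6
Molecular formula = (C5H7O3)×6 = C30H42O18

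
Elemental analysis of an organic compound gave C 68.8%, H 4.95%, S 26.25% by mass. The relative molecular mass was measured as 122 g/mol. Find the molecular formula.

C7H6S

Assume 100 g: 68.8 g C, 4.95 g H, 26.25 g S.
C: 68.8 g ÷ 12.01 g/mol = 5.729 mol
H: 4.95 g ÷ 1.008 g/mol = 4.911 mol
S: 26.25 g ÷ 32.07 g/mol = 0.8185 mol
Divide by the smallest (0.8185 mol S): C 6.999, H 5.999, S 1.000
→ C7H6S
Empirical-formula mass = 122.19 g/mol
n = 122 / 122.19 = 1.00 ≈ 1
Molecular formula = empirical formula = C7H6S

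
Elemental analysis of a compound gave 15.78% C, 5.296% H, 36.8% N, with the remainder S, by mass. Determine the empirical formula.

CH4N2S

Assume 100 g: 15.78 g C, 5.296 g H, 36.8 g N, 42.124 g S.
C: 15.78 g ÷ 12.01 g/mol = 1.314 mol
H: 5.296 g ÷ 1.008 g/mol = 5.254 mol
N: 36.8 g ÷ 14.01 g/mol = 2.627 mol
S: 42.124 g ÷ 32.07 g/mol = 1.314 mol
Smallest is S at 1.314 mol; normalising gives C 1.000, H 4.000, N 2.000, S 1.000
≈ 1:4:2:1 → CH4N2S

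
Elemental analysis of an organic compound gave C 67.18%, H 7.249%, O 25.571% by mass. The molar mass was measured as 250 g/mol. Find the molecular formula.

Assume 100 g: 67.18 g C, 7.249 g H, 25.571 g O.
n(C) = 67.18/12.01 = 5.594, n(H) = 7.249/1.008 = 7.191, n(O) = 25.571/16.00 = 1.598
Divide by the smallest (1.598 mol O): C 3.500, H 4.500, O 1.000
×2: C 7.00, H 9.00, O 2.00 → C7H9O2
Empirical-formula mass = 125.14 g/mol
n = 250 / 125.14 = 2.00 ≈ 2
Molecular formula = (C7H9O2)×2 = C14H18O4

C14H18O4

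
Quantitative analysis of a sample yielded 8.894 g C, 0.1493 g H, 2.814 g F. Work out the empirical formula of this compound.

C5HF

C: 8.894 g ÷ 12.01 g/mol = 0.7405 mol
H: 0.1493 g ÷ 1.008 g/mol = 0.1481 mol
F: 2.814 g ÷ 19.00 g/mol = 0.1481 mol
Divide by the smallest (0.1481 mol F): C 5.000, H 1.000, F 1.000
≈ 5:1:1 → C5HF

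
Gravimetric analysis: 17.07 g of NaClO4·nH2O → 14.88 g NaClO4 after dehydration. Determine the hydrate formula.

NaClO4·H2O

Mass of water lost = 17.07 − 14.88 = 2.19 g → 2.19 / 18.02 = 0.1215 mol H2O
Molar mass of NaClO4 = 122.44 g/mol → mol NaClO4 = 14.88 / 122.44 = 0.1215
n = 0.1215 / 0.1215 = 1.00 ≈ 1 → NaClO4·H2O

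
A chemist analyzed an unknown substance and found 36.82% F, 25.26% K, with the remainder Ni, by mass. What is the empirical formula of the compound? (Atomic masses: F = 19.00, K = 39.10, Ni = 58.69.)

Assume 100 g: 36.82 g F, 25.26 g K, 37.92 g Ni.
Moles — F: 36.82 / 19.00 = 1.938 mol; K: 25.26 / 39.10 = 0.646 mol; Ni: 37.92 / 58.69 = 0.6461 mol
Smallest is K at 0.646 mol; normalising gives F 3.000, K 1.000, Ni 1.000
→ F3KNi

F3KNi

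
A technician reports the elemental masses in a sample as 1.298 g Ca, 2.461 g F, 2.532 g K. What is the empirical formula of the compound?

n(Ca) = 1.298/40.08 = 0.03239, n(F) = 2.461/19.00 = 0.1295, n(K) = 2.532/39.10 = 0.06476
Smallest is Ca at 0.03239 mol; normalising gives Ca 1.000, F 4.000, K 2.000
≈ 1:4:2 → CaF4K2

CaF4K2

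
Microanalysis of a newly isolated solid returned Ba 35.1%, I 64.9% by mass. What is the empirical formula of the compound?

Assume 100 g: 35.1 g Ba, 64.9 g I.
Ba: 35.1 g ÷ 137.33 g/mol = 0.2556 mol
I: 64.9 g ÷ 126.90 g/mol = 0.5114 mol
Divide by the smallest (0.2556 mol Ba): Ba 1.000, I 2.001
Ratio ≈ 1:2, so the empirical formula is BaI2

BaI2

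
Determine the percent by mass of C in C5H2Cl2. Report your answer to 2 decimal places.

45.16%

Molar mass = 5(12.01) + 2(1.008) + 2(35.45) = 132.966 g/mol
Mass of C per mole = 5 × 12.01 = 60.050 g
% C = 60.050 / 132.966 × 100 = 45.16%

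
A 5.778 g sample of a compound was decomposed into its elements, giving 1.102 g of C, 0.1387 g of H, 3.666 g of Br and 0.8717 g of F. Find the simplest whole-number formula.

C2H3BrF

Moles — C: 1.102 / 12.01 = 0.09176 mol; H: 0.1387 / 1.008 = 0.1376 mol; Br: 3.666 / 79.90 = 0.04588 mol; F: 0.8717 / 19.00 = 0.04588 mol
Divide by the smallest (0.04588 mol F): C 2.000, H 2.999, Br 1.000, F 1.000
→ C2H3BrF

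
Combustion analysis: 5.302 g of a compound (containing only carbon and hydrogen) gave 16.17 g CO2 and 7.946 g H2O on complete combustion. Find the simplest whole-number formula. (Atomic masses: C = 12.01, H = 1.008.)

mol C = 16.17 / 44.01 = 0.3674; mass C = 0.3674 × 12.01 = 4.413 g
mol H = 2 × (7.946 / 18.02) = 0.8819; mass H = 0.8819 × 1.008 = 0.8890 g
Divide by the smallest (0.3674 mol C): C 1.000, H 2.400
×5: C 5.00, H 12.00 → C5H12

C5H12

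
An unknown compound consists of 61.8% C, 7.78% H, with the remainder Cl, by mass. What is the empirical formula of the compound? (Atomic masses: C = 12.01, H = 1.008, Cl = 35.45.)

C6H9Cl

Assume 100 g: 61.8 g C, 7.78 g H, 30.42 g Cl.
C: 61.8 g ÷ 12.01 g/mol = 5.146 mol
H: 7.78 g ÷ 1.008 g/mol = 7.718 mol
Cl: 30.42 g ÷ 35.45 g/mol = 0.8581 mol
Ratios (÷ 0.8581): C 5.997, H 8.994, Cl 1.000
Ratio ≈ 6:9:1, so the empirical formula is C6H9Cl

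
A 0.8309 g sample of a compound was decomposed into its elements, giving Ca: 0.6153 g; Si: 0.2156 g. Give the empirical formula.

Ca2Si

Ca: 0.6153 g ÷ 40.08 g/mol = 0.01535 mol
Si: 0.2156 g ÷ 28.09 g/mol = 0.007675 mol
Ratios (÷ 0.007675): Ca 2.000, Si 1.000
→ Ca2Si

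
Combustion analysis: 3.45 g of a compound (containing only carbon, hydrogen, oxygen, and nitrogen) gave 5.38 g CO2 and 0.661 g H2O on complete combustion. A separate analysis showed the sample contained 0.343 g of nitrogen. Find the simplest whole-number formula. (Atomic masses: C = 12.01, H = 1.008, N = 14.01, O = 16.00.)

mol C = 5.38 / 44.01 = 0.1222; mass C = 0.1222 × 12.01 = 1.468 g
mol H = 2 × (0.661 / 18.02) = 0.07336; mass H = 0.07336 × 1.008 = 0.07395 g
mol N = 0.343 / 14.01 = 0.02448
mass O = 3.45 − (1.885) = 1.565 g → mol O = 0.09781
Ratios (÷ 0.02448): C 4.993, H 2.997, N 1.000, O 3.995
→ C5H3NO4

C5H3NO4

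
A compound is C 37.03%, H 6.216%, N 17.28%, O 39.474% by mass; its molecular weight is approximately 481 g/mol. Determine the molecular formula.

Assume 100 g: 37.03 g C, 6.216 g H, 17.28 g N, 39.474 g O.
Moles — C: 37.03 / 12.01 = 3.083 mol; H: 6.216 / 1.008 = 6.167 mol; N: 17.28 / 14.01 = 1.233 mol; O: 39.474 / 16.00 = 2.467 mol
Smallest is N at 1.233 mol; normalising gives C 2.500, H 5.000, N 1.000, O 2.000
Scaling by 2: C 5.00, H 10.00, N 2.00, O 4.00 → C5H10N2O4
Empirical-formula mass = 162.15 g/mol
n = 481 / 162.15 = 2.97 ≈ 3
Molecular formula = (C5H10N2O4)×3 = C15H30N6O12

C15H30N6O12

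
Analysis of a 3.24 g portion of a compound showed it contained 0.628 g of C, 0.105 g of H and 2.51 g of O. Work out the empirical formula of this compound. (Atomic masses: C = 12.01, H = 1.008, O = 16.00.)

n(C) = 0.628/12.01 = 0.05229, n(H) = 0.105/1.008 = 0.1042, n(O) = 2.51/16.00 = 0.1569
Ratios (÷ 0.05229): C 1.000, H 1.992, O 3.000
→ CH2O3

CH2O3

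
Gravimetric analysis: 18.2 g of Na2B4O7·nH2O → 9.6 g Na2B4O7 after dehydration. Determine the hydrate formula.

Na2B4O7·10H2O

Mass of water lost = 18.2 − 9.6 = 8.6 g → 8.6 / 18.02 = 0.4772 mol H2O
Molar mass of Na2B4O7 = 201.22 g/mol → mol Na2B4O7 = 9.6 / 201.22 = 0.04771
n = 0.4772 / 0.04771 = 10.00 ≈ 10 → Na2B4O7·10H2O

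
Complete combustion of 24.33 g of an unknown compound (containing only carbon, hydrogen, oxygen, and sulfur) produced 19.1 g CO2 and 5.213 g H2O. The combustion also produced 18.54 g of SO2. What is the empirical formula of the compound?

mol C = 19.1 / 44.01 = 0.4340; mass C = 0.4340 × 12.01 = 5.212 g
mol H = 2 × (5.213 / 18.02) = 0.5786; mass H = 0.5786 × 1.008 = 0.5832 g
mol S = 18.54 / 64.07 = 0.2894; mass S = 9.280 g
mass O = 24.33 − (15.08) = 9.254 g → mol O = 0.5784
Smallest is S at 0.2894 mol; normalising gives C 1.500, H 1.999, O 1.999, S 1.000
×2: C 3.00, H 4.00, O 4.00, S 2.00 → C3H4O4S2

C3H4O4S2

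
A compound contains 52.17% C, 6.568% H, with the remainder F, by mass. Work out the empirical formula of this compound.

C2H3F

Assume 100 g: 52.17 g C, 6.568 g H, 41.262 g F.
n(C) = 52.17/12.01 = 4.344, n(H) = 6.568/1.008 = 6.516, n(F) = 41.262/19.00 = 2.172
Ratios (÷ 2.172): C 2.000, H 3.000, F 1.000
≈ 2:3:1 → C2H3F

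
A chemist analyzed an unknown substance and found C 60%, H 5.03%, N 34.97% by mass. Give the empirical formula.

C2H2N

Assume 100 g: 60 g C, 5.03 g H, 34.97 g N.
C: 60 g ÷ 12.01 g/mol = 4.996 mol
H: 5.03 g ÷ 1.008 g/mol = 4.99 mol
N: 34.97 g ÷ 14.01 g/mol = 2.496 mol
Ratios (÷ 2.496): C 2.001, H 1.999, N 1.000
Ratio ≈ 2:2:1, so the empirical formula is C2H2N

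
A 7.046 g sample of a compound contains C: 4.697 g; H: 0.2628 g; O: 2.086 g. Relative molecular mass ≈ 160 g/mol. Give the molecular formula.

Moles — C: 4.697 / 12.01 = 0.3911 mol; H: 0.2628 / 1.008 = 0.2607 mol; O: 2.086 / 16.00 = 0.1304 mol
Smallest is O at 0.1304 mol; normalising gives C 3.000, H 2.000, O 1.000
Ratio ≈ 3:2:1, so the empirical formula is C3H2O
Empirical-formula mass = 54.05 g/mol
n = 160 / 54.05 = 2.96 ≈ 3
Molecular formula = (C3H2O)×3 = C9H6O3

C9H6O3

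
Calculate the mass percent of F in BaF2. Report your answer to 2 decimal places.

Molar mass = 1(137.33) + 2(19.00) = 175.330 g/mol
Mass of F per mole = 2 × 19.00 = 38.000 g
% F = 38.000 / 175.330 × 100 = 21.67%

21.67%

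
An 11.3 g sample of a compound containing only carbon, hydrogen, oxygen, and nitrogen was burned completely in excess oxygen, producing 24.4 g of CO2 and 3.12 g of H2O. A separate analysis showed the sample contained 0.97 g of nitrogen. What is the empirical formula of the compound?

mol C = 24.4 / 44.01 = 0.5544; mass C = 0.5544 × 12.01 = 6.659 g
mol H = 2 × (3.12 / 18.02) = 0.3463; mass H = 0.3463 × 1.008 = 0.3491 g
mol N = 0.97 / 14.01 = 0.06924
mass O = 11.3 − (7.978) = 3.322 g → mol O = 0.2076
Ratios (÷ 0.06924): C 8.008, H 5.001, N 1.000, O 2.999
Ratio ≈ 8:5:1:3, so the empirical formula is C8H5NO3

C8H5NO3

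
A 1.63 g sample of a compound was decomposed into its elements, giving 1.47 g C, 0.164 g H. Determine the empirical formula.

C3H4

n(C) = 1.47/12.01 = 0.1224, n(H) = 0.164/1.008 = 0.1627
Smallest is C at 0.1224 mol; normalising gives C 1.000, H 1.329
Multiply by 3: C 3.00, H 3.99 → C3H4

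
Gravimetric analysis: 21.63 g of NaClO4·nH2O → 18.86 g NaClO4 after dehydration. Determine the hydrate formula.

Mass of water lost = 21.63 − 18.86 = 2.77 g → 2.77 / 18.02 = 0.1537 mol H2O
Molar mass of NaClO4 = 122.44 g/mol → mol NaClO4 = 18.86 / 122.44 = 0.154
n = 0.1537 / 0.154 = 1.00 ≈ 1 → NaClO4·H2O

NaClO4·H2O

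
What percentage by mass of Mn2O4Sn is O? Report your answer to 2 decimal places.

Molar mass = 2(54.94) + 4(16.00) + 1(118.71) = 292.590 g/mol
Mass of O per mole = 4 × 16.00 = 64.000 g
% O = 64.000 / 292.590 × 100 = 21.87%

21.87%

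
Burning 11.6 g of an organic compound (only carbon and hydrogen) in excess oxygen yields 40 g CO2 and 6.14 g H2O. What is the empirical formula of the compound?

mol C = 40 / 44.01 = 0.9089; mass C = 0.9089 × 12.01 = 10.92 g
mol H = 2 × (6.14 / 18.02) = 0.6815; mass H = 0.6815 × 1.008 = 0.6869 g
Divide by the smallest (0.6815 mol H): C 1.334, H 1.000
×3: C 4.00, H 3.00 → C4H3

C4H3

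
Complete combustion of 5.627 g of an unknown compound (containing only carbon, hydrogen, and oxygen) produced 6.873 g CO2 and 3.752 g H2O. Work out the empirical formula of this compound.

C3H8O4

mol C = 6.873 / 44.01 = 0.1562; mass C = 0.1562 × 12.01 = 1.876 g
mol H = 2 × (3.752 / 18.02) = 0.4164; mass H = 0.4164 × 1.008 = 0.4198 g
mass O = 5.627 − (2.295) = 3.332 g → mol O = 0.2082
Smallest is C at 0.1562 mol; normalising gives C 1.000, H 2.667, O 1.333
×3: C 3.00, H 8.00, O 4.00 → C3H8O4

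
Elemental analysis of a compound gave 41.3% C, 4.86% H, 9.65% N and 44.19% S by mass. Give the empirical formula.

Assume 100 g: 41.3 g C, 4.86 g H, 9.65 g N, 44.19 g S.
C: 41.3 g ÷ 12.01 g/mol = 3.439 mol
H: 4.86 g ÷ 1.008 g/mol = 4.821 mol
N: 9.65 g ÷ 14.01 g/mol = 0.6888 mol
S: 44.19 g ÷ 32.07 g/mol = 1.378 mol
Ratios (÷ 0.6888): C 4.992, H 7.000, N 1.000, S 2.000
≈ 5:7:1:2 → C5H7NS2

C5H7NS2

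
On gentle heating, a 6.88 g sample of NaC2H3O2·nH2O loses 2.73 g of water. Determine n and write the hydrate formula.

NaC2H3O2·3H2O

Mass of anhydrous NaC2H3O2 = 6.88 − 2.73 = 4.15 g
mol H2O = 2.73 / 18.02 = 0.1515
Molar mass of NaC2H3O2 = 82.03 g/mol → mol NaC2H3O2 = 4.15 / 82.03 = 0.05059
n = 0.1515 / 0.05059 = 2.99 ≈ 3 → NaC2H3O2·3H2O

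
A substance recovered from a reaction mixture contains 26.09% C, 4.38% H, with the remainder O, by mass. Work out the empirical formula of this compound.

Assume 100 g: 26.09 g C, 4.38 g H, 69.53 g O.
Moles — C: 26.09 / 12.01 = 2.172 mol; H: 4.38 / 1.008 = 4.345 mol; O: 69.53 / 16.00 = 4.346 mol
Smallest is C at 2.172 mol; normalising gives C 1.000, H 2.000, O 2.000
Ratio ≈ 1:2:2, so the empirical formula is CH2O2

CH2O2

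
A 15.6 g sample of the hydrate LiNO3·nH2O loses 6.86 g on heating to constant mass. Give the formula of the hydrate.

LiNO3·3H2O

Mass of anhydrous LiNO3 = 15.6 − 6.86 = 8.74 g
mol H2O = 6.86 / 18.02 = 0.3807
Molar mass of LiNO3 = 68.95 g/mol → mol LiNO3 = 8.74 / 68.95 = 0.1268
n = 0.3807 / 0.1268 = 3.00 ≈ 3 → LiNO3·3H2O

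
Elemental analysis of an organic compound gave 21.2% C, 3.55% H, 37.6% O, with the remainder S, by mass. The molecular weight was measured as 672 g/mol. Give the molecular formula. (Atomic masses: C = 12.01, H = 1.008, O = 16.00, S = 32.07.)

C12H24O16S8

Assume 100 g: 21.2 g C, 3.55 g H, 37.6 g O, 37.65 g S.
C: 21.2 g ÷ 12.01 g/mol = 1.765 mol
H: 3.55 g ÷ 1.008 g/mol = 3.522 mol
O: 37.6 g ÷ 16.00 g/mol = 2.35 mol
S: 37.65 g ÷ 32.07 g/mol = 1.174 mol
Smallest is S at 1.174 mol; normalising gives C 1.504, H 3.000, O 2.002, S 1.000
Multiply by 2: C 3.01, H 6.00, O 4.00, S 2.00 → C3H6O4S2
Empirical-formula mass = 170.22 g/mol
n = 672 / 170.22 = 3.95 ≈ 4
Molecular formula = (C3H6O4S2)×4 = C12H24O16S8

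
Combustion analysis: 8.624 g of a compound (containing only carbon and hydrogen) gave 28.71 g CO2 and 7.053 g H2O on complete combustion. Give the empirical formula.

mol C = 28.71 / 44.01 = 0.6524; mass C = 0.6524 × 12.01 = 7.835 g
mol H = 2 × (7.053 / 18.02) = 0.7828; mass H = 0.7828 × 1.008 = 0.7891 g
Divide by the smallest (0.6524 mol C): C 1.000, H 1.200
Multiply by 5: C 5.00, H 6.00 → C5H6

C5H6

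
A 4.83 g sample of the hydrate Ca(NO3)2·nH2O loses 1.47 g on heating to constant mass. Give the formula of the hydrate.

Mass of anhydrous Ca(NO3)2 = 4.83 − 1.47 = 3.36 g
mol H2O = 1.47 / 18.02 = 0.08158
Molar mass of Ca(NO3)2 = 164.10 g/mol → mol Ca(NO3)2 = 3.36 / 164.10 = 0.02048
n = 0.08158 / 0.02048 = 3.98 ≈ 4 → Ca(NO3)2·4H2O

Ca(NO3)2·4H2O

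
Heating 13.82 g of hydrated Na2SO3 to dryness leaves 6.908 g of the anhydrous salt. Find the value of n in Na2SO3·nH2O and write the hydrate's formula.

Na2SO3·7H2O

Mass of water lost = 13.82 − 6.908 = 6.912 g → 6.912 / 18.02 = 0.3836 mol H2O
Molar mass of Na2SO3 = 126.05 g/mol → mol Na2SO3 = 6.908 / 126.05 = 0.0548
n = 0.3836 / 0.0548 = 7.00 ≈ 7 → Na2SO3·7H2O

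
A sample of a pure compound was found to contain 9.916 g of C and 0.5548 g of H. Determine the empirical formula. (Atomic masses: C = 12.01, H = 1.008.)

n(C) = 9.916/12.01 = 0.8256, n(H) = 0.5548/1.008 = 0.5504
Divide by the smallest (0.5504 mol H): C 1.500, H 1.000
×2: C 3.00, H 2.00 → C3H2

C3H2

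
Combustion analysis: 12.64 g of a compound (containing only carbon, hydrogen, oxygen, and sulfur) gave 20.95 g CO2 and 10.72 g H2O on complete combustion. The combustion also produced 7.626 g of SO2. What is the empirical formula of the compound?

C4H10OS

mol C = 20.95 / 44.01 = 0.4760; mass C = 0.4760 × 12.01 = 5.717 g
mol H = 2 × (10.72 / 18.02) = 1.190; mass H = 1.190 × 1.008 = 1.199 g
mol S = 7.626 / 64.07 = 0.1190; mass S = 3.817 g
mass O = 12.64 − (10.73) = 1.906 g → mol O = 0.1192
Smallest is S at 0.119 mol; normalising gives C 3.999, H 9.996, O 1.001, S 1.000
≈ 4:10:1:1 → C4H10OS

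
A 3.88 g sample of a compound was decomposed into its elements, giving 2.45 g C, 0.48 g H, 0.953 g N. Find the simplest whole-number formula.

C3H7N

Moles — C: 2.45 / 12.01 = 0.204 mol; H: 0.48 / 1.008 = 0.4762 mol; N: 0.953 / 14.01 = 0.06802 mol
Ratios (÷ 0.06802): C 2.999, H 7.000, N 1.000
→ C3H7N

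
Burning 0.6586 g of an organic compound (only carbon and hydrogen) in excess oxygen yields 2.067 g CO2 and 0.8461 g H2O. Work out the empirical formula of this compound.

CH2

mol C = 2.067 / 44.01 = 0.04697; mass C = 0.04697 × 12.01 = 0.5641 g
mol H = 2 × (0.8461 / 18.02) = 0.09391; mass H = 0.09391 × 1.008 = 0.09466 g
Divide by the smallest (0.04697 mol C): C 1.000, H 1.999
→ CH2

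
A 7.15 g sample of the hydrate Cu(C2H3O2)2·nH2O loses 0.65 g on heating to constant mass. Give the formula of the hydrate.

Mass of anhydrous Cu(C2H3O2)2 = 7.15 − 0.65 = 6.5 g
mol H2O = 0.65 / 18.02 = 0.03607
Molar mass of Cu(C2H3O2)2 = 181.64 g/mol → mol Cu(C2H3O2)2 = 6.5 / 181.64 = 0.03579
n = 0.03607 / 0.03579 = 1.01 ≈ 1 → Cu(C2H3O2)2·H2O

Cu(C2H3O2)2·H2O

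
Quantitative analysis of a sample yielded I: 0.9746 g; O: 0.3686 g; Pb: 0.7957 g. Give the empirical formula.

I: 0.9746 g ÷ 126.90 g/mol = 0.00768 mol
O: 0.3686 g ÷ 16.00 g/mol = 0.02304 mol
Pb: 0.7957 g ÷ 207.2 g/mol = 0.00384 mol
Ratios (÷ 0.00384): I 2.000, O 5.999, Pb 1.000
Ratio ≈ 2:6:1, so the empirical formula is I2O6Pb

I2O6Pb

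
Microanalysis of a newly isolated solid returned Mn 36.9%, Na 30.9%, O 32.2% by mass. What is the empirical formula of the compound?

MnNa2O3

Assume 100 g: 36.9 g Mn, 30.9 g Na, 32.2 g O.
n(Mn) = 36.9/54.94 = 0.6716, n(Na) = 30.9/22.99 = 1.344, n(O) = 32.2/16.00 = 2.013
Smallest is Mn at 0.6716 mol; normalising gives Mn 1.000, Na 2.001, O 2.996
≈ 1:2:3 → MnNa2O3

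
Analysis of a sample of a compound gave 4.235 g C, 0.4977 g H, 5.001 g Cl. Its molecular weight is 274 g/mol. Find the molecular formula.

C10H14Cl4

n(C) = 4.235/12.01 = 0.3526, n(H) = 0.4977/1.008 = 0.4937, n(Cl) = 5.001/35.45 = 0.1411
Divide by the smallest (0.1411 mol Cl): C 2.500, H 3.500, Cl 1.000
Multiply by 2: C 5.00, H 7.00, Cl 2.00 → C5H7Cl2
Empirical-formula mass = 138.01 g/mol
n = 274 / 138.01 = 1.99 ≈ 2
Molecular formula = (C5H7Cl2)×2 = C10H14Cl4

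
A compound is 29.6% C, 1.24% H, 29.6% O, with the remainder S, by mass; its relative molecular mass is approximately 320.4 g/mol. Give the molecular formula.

C8H4O6S4

Assume 100 g: 29.6 g C, 1.24 g H, 29.6 g O, 39.56 g S.
n(C) = 29.6/12.01 = 2.465, n(H) = 1.24/1.008 = 1.23, n(O) = 29.6/16.00 = 1.85, n(S) = 39.56/32.07 = 1.234
Divide by the smallest (1.23 mol H): C 2.003, H 1.000, O 1.504, S 1.003
Scaling by 2: C 4.01, H 2.00, O 3.01, S 2.01 → C4H2O3S2
Empirical-formula mass = 162.20 g/mol
n = 320.4 / 162.20 = 1.98 ≈ 2
Molecular formula = (C4H2O3S2)×2 = C8H4O6S4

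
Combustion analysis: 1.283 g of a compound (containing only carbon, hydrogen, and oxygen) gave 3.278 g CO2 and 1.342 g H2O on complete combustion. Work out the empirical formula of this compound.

mol C = 3.278 / 44.01 = 0.07448; mass C = 0.07448 × 12.01 = 0.8945 g
mol H = 2 × (1.342 / 18.02) = 0.1489; mass H = 0.1489 × 1.008 = 0.1501 g
mass O = 1.283 − (1.045) = 0.2383 g → mol O = 0.01490
Divide by the smallest (0.0149 mol O): C 5.001, H 10.000, O 1.000
Ratio ≈ 5:10:1, so the empirical formula is C5H10O

C5H10O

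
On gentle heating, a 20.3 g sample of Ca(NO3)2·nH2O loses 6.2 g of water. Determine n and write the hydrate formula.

Mass of anhydrous Ca(NO3)2 = 20.3 − 6.2 = 14.1 g
mol H2O = 6.2 / 18.02 = 0.3441
Molar mass of Ca(NO3)2 = 164.10 g/mol → mol Ca(NO3)2 = 14.1 / 164.10 = 0.08592
n = 0.3441 / 0.08592 = 4.00 ≈ 4 → Ca(NO3)2·4H2O

Ca(NO3)2·4H2O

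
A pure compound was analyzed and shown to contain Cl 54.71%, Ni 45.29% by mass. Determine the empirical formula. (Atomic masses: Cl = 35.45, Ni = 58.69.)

Assume 100 g: 54.71 g Cl, 45.29 g Ni.
Moles — Cl: 54.71 / 35.45 = 1.543 mol; Ni: 45.29 / 58.69 = 0.7717 mol
Ratios (÷ 0.7717): Cl 2.000, Ni 1.000
→ Cl2Ni

Cl2Ni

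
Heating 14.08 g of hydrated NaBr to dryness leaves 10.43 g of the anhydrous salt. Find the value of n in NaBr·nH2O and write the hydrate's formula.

Mass of water lost = 14.08 − 10.43 = 3.65 g → 3.65 / 18.02 = 0.2026 mol H2O
Molar mass of NaBr = 102.89 g/mol → mol NaBr = 10.43 / 102.89 = 0.1014
n = 0.2026 / 0.1014 = 2.00 ≈ 2 → NaBr·2H2O

NaBr·2H2O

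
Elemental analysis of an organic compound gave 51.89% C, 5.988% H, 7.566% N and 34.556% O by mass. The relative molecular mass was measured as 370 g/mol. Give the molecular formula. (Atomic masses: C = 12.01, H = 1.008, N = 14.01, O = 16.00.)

C16H22N2O8

Assume 100 g: 51.89 g C, 5.988 g H, 7.566 g N, 34.556 g O.
Moles — C: 51.89 / 12.01 = 4.321 mol; H: 5.988 / 1.008 = 5.94 mol; N: 7.566 / 14.01 = 0.54 mol; O: 34.556 / 16.00 = 2.16 mol
Divide by the smallest (0.54 mol N): C 8.000, H 11.000, N 1.000, O 3.999
→ C8H11NO4
Empirical-formula mass = 185.18 g/mol
n = 370 / 185.18 = 2.00 ≈ 2
Molecular formula = (C8H11NO4)×2 = C16H22N2O8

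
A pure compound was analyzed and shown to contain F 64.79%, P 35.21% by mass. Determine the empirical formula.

F3P

Assume 100 g: 64.79 g F, 35.21 g P.
n(F) = 64.79/19.00 = 3.41, n(P) = 35.21/30.97 = 1.137
Ratios (÷ 1.137): F 2.999, P 1.000
→ F3P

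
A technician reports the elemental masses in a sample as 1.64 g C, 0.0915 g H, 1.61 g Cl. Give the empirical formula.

C3H2Cl

C: 1.64 g ÷ 12.01 g/mol = 0.1366 mol
H: 0.0915 g ÷ 1.008 g/mol = 0.09077 mol
Cl: 1.61 g ÷ 35.45 g/mol = 0.04542 mol
Ratios (÷ 0.04542): C 3.007, H 1.999, Cl 1.000
Ratio ≈ 3:2:1, so the empirical formula is C3H2Cl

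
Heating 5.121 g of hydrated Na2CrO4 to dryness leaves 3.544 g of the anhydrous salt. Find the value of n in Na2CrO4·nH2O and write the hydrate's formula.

Na2CrO4·4H2O

Mass of water lost = 5.121 − 3.544 = 1.577 g → 1.577 / 18.02 = 0.08751 mol H2O
Molar mass of Na2CrO4 = 161.98 g/mol → mol Na2CrO4 = 3.544 / 161.98 = 0.02188
n = 0.08751 / 0.02188 = 4.00 ≈ 4 → Na2CrO4·4H2O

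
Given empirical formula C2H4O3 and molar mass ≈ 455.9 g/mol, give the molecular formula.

C12H24O18

Empirical-formula mass = 76.05 g/mol
n = 455.9 / 76.05 = 5.99 ≈ 6
Molecular formula = (C2H4O3)6 = C12H24O18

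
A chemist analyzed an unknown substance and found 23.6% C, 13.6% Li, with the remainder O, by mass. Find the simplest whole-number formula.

Assume 100 g: 23.6 g C, 13.6 g Li, 62.8 g O.
C: 23.6 g ÷ 12.01 g/mol = 1.965 mol
Li: 13.6 g ÷ 6.94 g/mol = 1.96 mol
O: 62.8 g ÷ 16.00 g/mol = 3.925 mol
Divide by the smallest (1.96 mol Li): C 1.003, Li 1.000, O 2.003
Ratio ≈ 1:1:2, so the empirical formula is CLiO2

CLiO2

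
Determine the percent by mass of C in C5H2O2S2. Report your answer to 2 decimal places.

Molar mass = 5(12.01) + 2(1.008) + 2(16.00) + 2(32.07) = 158.206 g/mol
Mass of C per mole = 5 × 12.01 = 60.050 g
% C = 60.050 / 158.206 × 100 = 37.96%

37.96%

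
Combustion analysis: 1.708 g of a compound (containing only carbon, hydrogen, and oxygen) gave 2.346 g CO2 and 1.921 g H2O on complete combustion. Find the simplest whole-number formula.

CH4O

mol C = 2.346 / 44.01 = 0.05331; mass C = 0.05331 × 12.01 = 0.6402 g
mol H = 2 × (1.921 / 18.02) = 0.2132; mass H = 0.2132 × 1.008 = 0.2149 g
mass O = 1.708 − (0.8551) = 0.8529 g → mol O = 0.05331
Smallest is O at 0.05331 mol; normalising gives C 1.000, H 4.000, O 1.000
Ratio ≈ 1:4:1, so the empirical formula is CH4O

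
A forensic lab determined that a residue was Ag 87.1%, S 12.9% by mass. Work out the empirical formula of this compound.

Assume 100 g: 87.1 g Ag, 12.9 g S.
Ag: 87.1 g ÷ 107.87 g/mol = 0.8075 mol
S: 12.9 g ÷ 32.07 g/mol = 0.4022 mol
Ratios (÷ 0.4022): Ag 2.007, S 1.000
→ Ag2S

Ag2S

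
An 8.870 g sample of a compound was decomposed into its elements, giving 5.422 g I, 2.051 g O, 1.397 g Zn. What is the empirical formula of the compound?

I2O6Zn

n(I) = 5.422/126.90 = 0.04273, n(O) = 2.051/16.00 = 0.1282, n(Zn) = 1.397/65.38 = 0.02137
Ratios (÷ 0.02137): I 2.000, O 5.999, Zn 1.000
→ I2O6Zn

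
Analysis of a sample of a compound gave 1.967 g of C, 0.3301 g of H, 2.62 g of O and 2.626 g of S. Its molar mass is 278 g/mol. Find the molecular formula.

n(C) = 1.967/12.01 = 0.1638, n(H) = 0.3301/1.008 = 0.3275, n(O) = 2.62/16.00 = 0.1638, n(S) = 2.626/32.07 = 0.08188
Smallest is S at 0.08188 mol; normalising gives C 2.000, H 3.999, O 2.000, S 1.000
→ C2H4O2S
Empirical-formula mass = 92.12 g/mol
n = 278 / 92.12 = 3.02 ≈ 3
Molecular formula = (C2H4O2S)×3 = C6H12O6S3

C6H12O6S3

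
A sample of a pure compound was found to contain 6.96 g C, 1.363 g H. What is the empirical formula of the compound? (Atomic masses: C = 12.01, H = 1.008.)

C3H7

n(C) = 6.96/12.01 = 0.5795, n(H) = 1.363/1.008 = 1.352
Divide by the smallest (0.5795 mol C): C 1.000, H 2.333
×3: C 3.00, H 7.00 → C3H7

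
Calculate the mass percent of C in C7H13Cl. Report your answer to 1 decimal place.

63.4%

Molar mass = 7(12.01) + 13(1.008) + 1(35.45) = 132.624 g/mol
Mass of C per mole = 7 × 12.01 = 84.070 g
% C = 84.070 / 132.624 × 100 = 63.4%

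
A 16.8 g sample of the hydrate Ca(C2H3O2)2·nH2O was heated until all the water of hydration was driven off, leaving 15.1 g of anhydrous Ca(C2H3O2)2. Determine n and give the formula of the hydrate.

Mass of water lost = 16.8 − 15.1 = 1.7 g → 1.7 / 18.02 = 0.09434 mol H2O
Molar mass of Ca(C2H3O2)2 = 158.17 g/mol → mol Ca(C2H3O2)2 = 15.1 / 158.17 = 0.09547
n = 0.09434 / 0.09547 = 0.99 ≈ 1 → Ca(C2H3O2)2·H2O

Ca(C2H3O2)2·H2O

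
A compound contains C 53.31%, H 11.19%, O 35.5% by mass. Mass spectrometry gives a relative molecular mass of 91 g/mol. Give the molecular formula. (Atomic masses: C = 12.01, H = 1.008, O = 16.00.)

C4H10O2

Assume 100 g: 53.31 g C, 11.19 g H, 35.5 g O.
C: 53.31 g ÷ 12.01 g/mol = 4.439 mol
H: 11.19 g ÷ 1.008 g/mol = 11.1 mol
O: 35.5 g ÷ 16.00 g/mol = 2.219 mol
Ratios (÷ 2.219): C 2.001, H 5.003, O 1.000
≈ 2:5:1 → C2H5O
Empirical-formula mass = 45.06 g/mol
n = 91 / 45.06 = 2.02 ≈ 2
Molecular formula = (C2H5O)×2 = C4H10O2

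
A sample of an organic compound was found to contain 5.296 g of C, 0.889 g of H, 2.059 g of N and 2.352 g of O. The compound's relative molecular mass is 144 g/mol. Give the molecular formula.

Moles — C: 5.296 / 12.01 = 0.441 mol; H: 0.889 / 1.008 = 0.8819 mol; N: 2.059 / 14.01 = 0.147 mol; O: 2.352 / 16.00 = 0.147 mol
Ratios (÷ 0.147): C 3.000, H 6.001, N 1.000, O 1.000
≈ 3:6:1:1 → C3H6NO
Empirical-formula mass = 72.09 g/mol
n = 144 / 72.09 = 2.00 ≈ 2
Molecular formula = (C3H6NO)×2 = C6H12N2O2

C6H12N2O2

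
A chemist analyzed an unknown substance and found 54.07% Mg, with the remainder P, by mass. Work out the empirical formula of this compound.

Mg3P2

Assume 100 g: 54.07 g Mg, 45.93 g P.
Mg: 54.07 g ÷ 24.31 g/mol = 2.224 mol
P: 45.93 g ÷ 30.97 g/mol = 1.483 mol
Smallest is P at 1.483 mol; normalising gives Mg 1.500, P 1.000
Multiply by 2: Mg 3.00, P 2.00 → Mg3P2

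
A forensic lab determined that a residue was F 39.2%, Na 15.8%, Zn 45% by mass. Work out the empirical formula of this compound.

Assume 100 g: 39.2 g F, 15.8 g Na, 45 g Zn.
Moles — F: 39.2 / 19.00 = 2.063 mol; Na: 15.8 / 22.99 = 0.6873 mol; Zn: 45 / 65.38 = 0.6883 mol
Ratios (÷ 0.6873): F 3.002, Na 1.000, Zn 1.001
Ratio ≈ 3:1:1, so the empirical formula is F3NaZn

F3NaZn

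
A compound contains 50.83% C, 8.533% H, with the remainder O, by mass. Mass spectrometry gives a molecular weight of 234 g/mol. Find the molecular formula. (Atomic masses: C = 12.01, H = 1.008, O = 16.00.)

Assume 100 g: 50.83 g C, 8.533 g H, 40.637 g O.
Moles — C: 50.83 / 12.01 = 4.232 mol; H: 8.533 / 1.008 = 8.465 mol; O: 40.637 / 16.00 = 2.54 mol
Smallest is O at 2.54 mol; normalising gives C 1.666, H 3.333, O 1.000
Multiply by 3: C 5.00, H 10.00, O 3.00 → C5H10O3
Empirical-formula mass = 118.13 g/mol
n = 234 / 118.13 = 1.98 ≈ 2
Molecular formula = (C5H10O3)×2 = C10H20O6

C10H20O6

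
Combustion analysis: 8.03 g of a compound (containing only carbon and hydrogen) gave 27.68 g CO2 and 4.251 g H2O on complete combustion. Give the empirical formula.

C4H3

mol C = 27.68 / 44.01 = 0.6289; mass C = 0.6289 × 12.01 = 7.554 g
mol H = 2 × (4.251 / 18.02) = 0.4718; mass H = 0.4718 × 1.008 = 0.4756 g
Divide by the smallest (0.4718 mol H): C 1.333, H 1.000
Multiply by 3: C 4.00, H 3.00 → C4H3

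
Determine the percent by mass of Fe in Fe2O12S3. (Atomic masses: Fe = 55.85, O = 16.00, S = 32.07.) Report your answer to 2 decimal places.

27.93%

Molar mass = 2(55.85) + 12(16.00) + 3(32.07) = 399.910 g/mol
Mass of Fe per mole = 2 × 55.85 = 111.700 g
% Fe = 111.700 / 399.910 × 100 = 27.93%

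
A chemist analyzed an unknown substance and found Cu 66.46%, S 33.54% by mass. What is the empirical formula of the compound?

CuS

Assume 100 g: 66.46 g Cu, 33.54 g S.
n(Cu) = 66.46/63.55 = 1.046, n(S) = 33.54/32.07 = 1.046
Divide by the smallest (1.046 mol Cu): Cu 1.000, S 1.000
≈ 1:1 → CuS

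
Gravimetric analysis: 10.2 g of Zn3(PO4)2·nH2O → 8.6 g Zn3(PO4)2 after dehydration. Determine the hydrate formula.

Mass of water lost = 10.2 − 8.6 = 1.6 g → 1.6 / 18.02 = 0.08879 mol H2O
Molar mass of Zn3(PO4)2 = 386.08 g/mol → mol Zn3(PO4)2 = 8.6 / 386.08 = 0.02228
n = 0.08879 / 0.02228 = 3.99 ≈ 4 → Zn3(PO4)2·4H2O

Zn3(PO4)2·4H2O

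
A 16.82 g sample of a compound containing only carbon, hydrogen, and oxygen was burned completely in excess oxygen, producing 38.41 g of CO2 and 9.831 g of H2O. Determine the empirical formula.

mol C = 38.41 / 44.01 = 0.8728; mass C = 0.8728 × 12.01 = 10.48 g
mol H = 2 × (9.831 / 18.02) = 1.091; mass H = 1.091 × 1.008 = 1.100 g
mass O = 16.82 − (11.58) = 5.238 g → mol O = 0.3274
Ratios (÷ 0.3274): C 2.666, H 3.333, O 1.000
Multiply by 3: C 8.00, H 10.00, O 3.00 → C8H10O3

C8H10O3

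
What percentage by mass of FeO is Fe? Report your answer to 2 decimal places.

77.73%

Molar mass = 1(55.85) + 1(16.00) = 71.850 g/mol
Mass of Fe per mole = 1 × 55.85 = 55.850 g
% Fe = 55.850 / 71.850 × 100 = 77.73%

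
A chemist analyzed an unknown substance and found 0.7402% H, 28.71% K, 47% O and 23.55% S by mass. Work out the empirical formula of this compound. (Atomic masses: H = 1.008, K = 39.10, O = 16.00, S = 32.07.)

HKO4S

Assume 100 g: 0.7402 g H, 28.71 g K, 47 g O, 23.55 g S.
n(H) = 0.7402/1.008 = 0.7343, n(K) = 28.71/39.10 = 0.7343, n(O) = 47/16.00 = 2.938, n(S) = 23.55/32.07 = 0.7343
Ratios (÷ 0.7343): H 1.000, K 1.000, O 4.001, S 1.000
→ HKO4S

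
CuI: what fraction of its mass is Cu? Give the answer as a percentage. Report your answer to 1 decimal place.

33.4%

Molar mass = 1(63.55) + 1(126.90) = 190.450 g/mol
Mass of Cu per mole = 1 × 63.55 = 63.550 g
% Cu = 63.550 / 190.450 × 100 = 33.4%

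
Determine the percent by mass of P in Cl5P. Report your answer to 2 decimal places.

Molar mass = 5(35.45) + 1(30.97) = 208.220 g/mol
Mass of P per mole = 1 × 30.97 = 30.970 g
% P = 30.970 / 208.220 × 100 = 14.87%

14.87%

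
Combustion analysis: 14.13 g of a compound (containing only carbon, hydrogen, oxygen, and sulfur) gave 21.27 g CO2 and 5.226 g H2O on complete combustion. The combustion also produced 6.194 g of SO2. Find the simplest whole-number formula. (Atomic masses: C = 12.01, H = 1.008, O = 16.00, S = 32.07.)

mol C = 21.27 / 44.01 = 0.4833; mass C = 0.4833 × 12.01 = 5.804 g
mol H = 2 × (5.226 / 18.02) = 0.5800; mass H = 0.5800 × 1.008 = 0.5847 g
mol S = 6.194 / 64.07 = 0.09668; mass S = 3.100 g
mass O = 14.13 − (9.489) = 4.641 g → mol O = 0.2900
Smallest is S at 0.09668 mol; normalising gives C 4.999, H 6.000, O 3.000, S 1.000
Ratio ≈ 5:6:3:1, so the empirical formula is C5H6O3S

C5H6O3S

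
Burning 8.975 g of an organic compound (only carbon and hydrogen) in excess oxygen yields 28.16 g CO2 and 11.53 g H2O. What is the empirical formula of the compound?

CH2

mol C = 28.16 / 44.01 = 0.6399; mass C = 0.6399 × 12.01 = 7.685 g
mol H = 2 × (11.53 / 18.02) = 1.280; mass H = 1.280 × 1.008 = 1.290 g
Divide by the smallest (0.6399 mol C): C 1.000, H 2.000
→ CH2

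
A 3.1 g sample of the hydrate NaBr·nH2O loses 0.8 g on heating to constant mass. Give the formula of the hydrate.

Mass of anhydrous NaBr = 3.1 − 0.8 = 2.3 g
mol H2O = 0.8 / 18.02 = 0.0444
Molar mass of NaBr = 102.89 g/mol → mol NaBr = 2.3 / 102.89 = 0.02235
n = 0.0444 / 0.02235 = 1.99 ≈ 2 → NaBr·2H2O

NaBr·2H2O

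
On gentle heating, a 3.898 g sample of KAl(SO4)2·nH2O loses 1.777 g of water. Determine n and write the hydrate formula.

Mass of anhydrous KAl(SO4)2 = 3.898 − 1.777 = 2.121 g
mol H2O = 1.777 / 18.02 = 0.09861
Molar mass of KAl(SO4)2 = 258.22 g/mol → mol KAl(SO4)2 = 2.121 / 258.22 = 0.008214
n = 0.09861 / 0.008214 = 12.01 ≈ 12 → KAl(SO4)2·12H2O

KAl(SO4)2·12H2O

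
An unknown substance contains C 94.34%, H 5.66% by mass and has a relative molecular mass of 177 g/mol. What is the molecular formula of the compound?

Assume 100 g: 94.34 g C, 5.66 g H.
C: 94.34 g ÷ 12.01 g/mol = 7.855 mol
H: 5.66 g ÷ 1.008 g/mol = 5.615 mol
Ratios (÷ 5.615): C 1.399, H 1.000
×5: C 6.99, H 5.00 → C7H5
Empirical-formula mass = 89.11 g/mol
n = 177 / 89.11 = 1.99 ≈ 2
Molecular formula = (C7H5)×2 = C14H10

C14H10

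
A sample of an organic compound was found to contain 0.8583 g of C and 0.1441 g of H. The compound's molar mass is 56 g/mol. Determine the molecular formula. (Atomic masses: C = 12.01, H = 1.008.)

C4H8

Moles — C: 0.8583 / 12.01 = 0.07147 mol; H: 0.1441 / 1.008 = 0.143 mol
Ratios (÷ 0.07147): C 1.000, H 2.000
Ratio ≈ 1:2, so the empirical formula is CH2
Empirical-formula mass = 14.03 g/mol
n = 56 / 14.03 = 3.99 ≈ 4
Molecular formula = (CH2)×4 = C4H8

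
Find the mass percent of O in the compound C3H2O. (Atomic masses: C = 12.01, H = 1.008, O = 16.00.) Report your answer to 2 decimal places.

29.60%

Molar mass = 3(12.01) + 2(1.008) + 1(16.00) = 54.046 g/mol
Mass of O per mole = 1 × 16.00 = 16.000 g
% O = 16.000 / 54.046 × 100 = 29.60%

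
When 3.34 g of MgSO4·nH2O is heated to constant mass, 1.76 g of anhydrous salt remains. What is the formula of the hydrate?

MgSO4·6H2O

Mass of water lost = 3.34 − 1.76 = 1.58 g → 1.58 / 18.02 = 0.08768 mol H2O
Molar mass of MgSO4 = 120.38 g/mol → mol MgSO4 = 1.76 / 120.38 = 0.01462
n = 0.08768 / 0.01462 = 6.00 ≈ 6 → MgSO4·6H2O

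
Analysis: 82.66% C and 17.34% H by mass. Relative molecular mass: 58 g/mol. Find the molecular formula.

Assume 100 g: 82.66 g C, 17.34 g H.
n(C) = 82.66/12.01 = 6.883, n(H) = 17.34/1.008 = 17.2
Ratios (÷ 6.883): C 1.000, H 2.499
Multiply by 2: C 2.00, H 5.00 → C2H5
Empirical-formula mass = 29.06 g/mol
n = 58 / 29.06 = 2.00 ≈ 2
Molecular formula = (C2H5)×2 = C4H10

C4H10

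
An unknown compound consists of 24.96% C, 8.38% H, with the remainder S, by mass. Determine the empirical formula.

Assume 100 g: 24.96 g C, 8.38 g H, 66.66 g S.
Moles — C: 24.96 / 12.01 = 2.078 mol; H: 8.38 / 1.008 = 8.313 mol; S: 66.66 / 32.07 = 2.079 mol
Ratios (÷ 2.078): C 1.000, H 4.000, S 1.000
Ratio ≈ 1:4:1, so the empirical formula is CH4S

CH4S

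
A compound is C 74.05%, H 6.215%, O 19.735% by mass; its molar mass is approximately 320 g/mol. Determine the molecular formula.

Assume 100 g: 74.05 g C, 6.215 g H, 19.735 g O.
C: 74.05 g ÷ 12.01 g/mol = 6.166 mol
H: 6.215 g ÷ 1.008 g/mol = 6.166 mol
O: 19.735 g ÷ 16.00 g/mol = 1.233 mol
Smallest is O at 1.233 mol; normalising gives C 4.999, H 4.999, O 1.000
→ C5H5O
Empirical-formula mass = 81.09 g/mol
n = 320 / 81.09 = 3.95 ≈ 4
Molecular formula = (C5H5O)×4 = C20H20O4

C20H20O4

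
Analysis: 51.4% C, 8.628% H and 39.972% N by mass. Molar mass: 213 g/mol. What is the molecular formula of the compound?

Assume 100 g: 51.4 g C, 8.628 g H, 39.972 g N.
n(C) = 51.4/12.01 = 4.28, n(H) = 8.628/1.008 = 8.56, n(N) = 39.972/14.01 = 2.853
Divide by the smallest (2.853 mol N): C 1.500, H 3.000, N 1.000
Multiply by 2: C 3.00, H 6.00, N 2.00 → C3H6N2
Empirical-formula mass = 70.10 g/mol
n = 213 / 70.10 = 3.04 ≈ 3
Molecular formula = (C3H6N2)×3 = C9H18N6

C9H18N6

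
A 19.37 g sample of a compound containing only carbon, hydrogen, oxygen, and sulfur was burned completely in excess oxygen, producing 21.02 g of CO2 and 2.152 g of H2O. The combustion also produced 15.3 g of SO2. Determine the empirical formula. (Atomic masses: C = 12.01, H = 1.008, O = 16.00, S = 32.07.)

C4H2O3S2

mol C = 21.02 / 44.01 = 0.4776; mass C = 0.4776 × 12.01 = 5.736 g
mol H = 2 × (2.152 / 18.02) = 0.2388; mass H = 0.2388 × 1.008 = 0.2408 g
mol S = 15.3 / 64.07 = 0.2388; mass S = 7.658 g
mass O = 19.37 − (13.64) = 5.735 g → mol O = 0.3584
Divide by the smallest (0.2388 mol S): C 2.000, H 1.000, O 1.501, S 1.000
Scaling by 2: C 4.00, H 2.00, O 3.00, S 2.00 → C4H2O3S2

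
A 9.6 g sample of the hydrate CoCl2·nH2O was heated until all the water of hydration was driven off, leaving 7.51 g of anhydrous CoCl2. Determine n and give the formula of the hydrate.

Mass of water lost = 9.6 − 7.51 = 2.09 g → 2.09 / 18.02 = 0.116 mol H2O
Molar mass of CoCl2 = 129.83 g/mol → mol CoCl2 = 7.51 / 129.83 = 0.05784
n = 0.116 / 0.05784 = 2.01 ≈ 2 → CoCl2·2H2O

CoCl2·2H2O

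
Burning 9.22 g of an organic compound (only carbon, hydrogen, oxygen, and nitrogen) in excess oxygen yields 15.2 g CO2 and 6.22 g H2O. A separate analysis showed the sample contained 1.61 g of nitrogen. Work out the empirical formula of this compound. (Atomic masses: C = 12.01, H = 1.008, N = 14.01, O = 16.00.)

mol C = 15.2 / 44.01 = 0.3454; mass C = 0.3454 × 12.01 = 4.148 g
mol H = 2 × (6.22 / 18.02) = 0.6903; mass H = 0.6903 × 1.008 = 0.6959 g
mol N = 1.61 / 14.01 = 0.1149
mass O = 9.22 − (6.454) = 2.766 g → mol O = 0.1729
Divide by the smallest (0.1149 mol N): C 3.005, H 6.007, N 1.000, O 1.504
Scaling by 2: C 6.01, H 12.01, N 2.00, O 3.01 → C6H12N2O3

C6H12N2O3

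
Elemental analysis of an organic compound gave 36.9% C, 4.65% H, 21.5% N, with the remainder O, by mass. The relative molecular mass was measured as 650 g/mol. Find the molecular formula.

C20H30N10O15

Assume 100 g: 36.9 g C, 4.65 g H, 21.5 g N, 36.95 g O.
n(C) = 36.9/12.01 = 3.072, n(H) = 4.65/1.008 = 4.613, n(N) = 21.5/14.01 = 1.535, n(O) = 36.95/16.00 = 2.309
Ratios (÷ 1.535): C 2.002, H 3.006, N 1.000, O 1.505
Scaling by 2: C 4.00, H 6.01, N 2.00, O 3.01 → C4H6N2O3
Empirical-formula mass = 130.11 g/mol
n = 650 / 130.11 = 5.00 ≈ 5
Molecular formula = (C4H6N2O3)×5 = C20H30N10O15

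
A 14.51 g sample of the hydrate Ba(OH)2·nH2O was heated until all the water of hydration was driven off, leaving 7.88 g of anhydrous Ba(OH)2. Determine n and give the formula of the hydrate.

Ba(OH)2·8H2O

Mass of water lost = 14.51 − 7.88 = 6.63 g → 6.63 / 18.02 = 0.3679 mol H2O
Molar mass of Ba(OH)2 = 171.35 g/mol → mol Ba(OH)2 = 7.88 / 171.35 = 0.04599
n = 0.3679 / 0.04599 = 8.00 ≈ 8 → Ba(OH)2·8H2O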